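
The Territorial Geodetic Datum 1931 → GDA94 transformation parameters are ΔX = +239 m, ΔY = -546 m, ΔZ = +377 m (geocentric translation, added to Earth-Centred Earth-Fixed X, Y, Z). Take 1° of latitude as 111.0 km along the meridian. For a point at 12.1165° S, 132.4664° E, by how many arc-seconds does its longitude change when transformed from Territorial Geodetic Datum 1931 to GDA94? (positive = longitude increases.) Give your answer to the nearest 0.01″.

Δλ = 6.38″

sin φ = -0.209900, cos φ = 0.977723, sin λ = 0.737673, cos λ = -0.675158.
East component: ΔE = −sin λ·ΔX + cos λ·ΔY = −(0.737673)(239) + (-0.675158)(-546) = 192.33 m.
1° of latitude spans 111000 m; at latitude φ, 1° of longitude spans that × cos φ = 108527.2 m, so Δλ = 192.33 / 108527.2 × 3600 = 6.380″.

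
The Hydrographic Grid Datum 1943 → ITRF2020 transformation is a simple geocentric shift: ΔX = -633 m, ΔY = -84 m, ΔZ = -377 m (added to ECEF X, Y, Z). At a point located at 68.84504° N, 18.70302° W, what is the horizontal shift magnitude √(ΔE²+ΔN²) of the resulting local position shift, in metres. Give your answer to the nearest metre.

The local east axis at (φ, λ) is (−sin λ, cos λ, 0), so ΔE = −sin(-18.70302°)·(-633) + cos(-18.70302°)·(-84) = -282.54 m.
The local north axis is (−sin φ cos λ, −sin φ sin λ, cos φ), giving ΔN = 559.167 − 25.120 − 136.056 = 397.99 m.
Horizontal magnitude = √(ΔE² + ΔN²) = √((-282.54)² + 397.99²) = 488.09 m.

488 m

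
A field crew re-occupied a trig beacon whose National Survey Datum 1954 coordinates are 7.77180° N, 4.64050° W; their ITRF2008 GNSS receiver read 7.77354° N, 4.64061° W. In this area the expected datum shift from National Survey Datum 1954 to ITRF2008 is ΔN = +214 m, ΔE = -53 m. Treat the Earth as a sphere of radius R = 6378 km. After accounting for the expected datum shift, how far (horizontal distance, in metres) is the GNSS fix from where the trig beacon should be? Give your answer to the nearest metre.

Observed coordinate differences: Δφ = +0.00174°, Δλ = -0.00011°.
Converting to metres (1° lat = 111317 m, cos φ = 0.990815): observed ΔN = 193.7 m, observed ΔE = -12.1 m.
Subtracting the expected shift leaves a residual of 193.7 − (214) = -20.3 m north and -12.1 − (-53) = 40.9 m east.
Residual distance = √((-20.3)² + 40.9²) = 45.6 m.

46 m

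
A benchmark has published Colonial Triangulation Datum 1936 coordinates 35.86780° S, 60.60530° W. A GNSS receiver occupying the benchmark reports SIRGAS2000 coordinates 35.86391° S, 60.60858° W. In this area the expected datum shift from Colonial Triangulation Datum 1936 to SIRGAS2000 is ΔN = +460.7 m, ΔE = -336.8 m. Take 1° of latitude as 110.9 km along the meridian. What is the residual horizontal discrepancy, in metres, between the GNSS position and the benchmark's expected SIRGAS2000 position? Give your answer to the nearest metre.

51 m

Observed coordinate differences: Δφ = +0.00389°, Δλ = -0.00328°.
Converting to metres (1° lat = 110900 m, cos φ = 0.810371): observed ΔN = 431.4 m, observed ΔE = -294.8 m.
Subtracting the expected shift leaves a residual of 431.4 − (460.7) = -29.3 m north and -294.8 − (-336.8) = 42.0 m east.
Residual distance = √((-29.3)² + 42.0²) = 51.2 m.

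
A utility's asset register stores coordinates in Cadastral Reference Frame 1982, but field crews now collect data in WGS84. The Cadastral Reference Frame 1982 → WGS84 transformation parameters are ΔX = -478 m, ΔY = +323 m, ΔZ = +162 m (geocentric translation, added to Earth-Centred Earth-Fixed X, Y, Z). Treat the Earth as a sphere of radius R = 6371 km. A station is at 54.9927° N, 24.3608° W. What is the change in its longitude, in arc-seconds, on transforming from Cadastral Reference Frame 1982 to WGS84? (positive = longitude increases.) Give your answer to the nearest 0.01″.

sin φ = 0.819079, cos φ = 0.573681, sin λ = -0.412481, cos λ = 0.910966.
East component: ΔE = −sin λ·ΔX + cos λ·ΔY = −(-0.412481)(-478) + (0.910966)(323) = 97.08 m.
1° of latitude spans πR/180 = 111195 m; at latitude φ, 1° of longitude spans that × cos φ = 63790.4 m, so Δλ = 97.08 / 63790.4 × 3600 = 5.478″.

Δλ = 5.48″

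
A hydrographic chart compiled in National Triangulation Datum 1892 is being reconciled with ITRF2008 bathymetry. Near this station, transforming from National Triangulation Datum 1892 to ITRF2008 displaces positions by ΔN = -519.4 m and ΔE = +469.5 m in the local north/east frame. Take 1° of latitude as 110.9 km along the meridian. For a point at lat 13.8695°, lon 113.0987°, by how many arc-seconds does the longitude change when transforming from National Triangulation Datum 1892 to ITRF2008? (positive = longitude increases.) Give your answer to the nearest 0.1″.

Δλ = 15.7″

At latitude 13.8695°, cos φ = 0.970844.
1° of longitude at this latitude = 110.9 × cos φ = 107.67 km, so Δλ = 469.5 / 107666.6 = 0.0043607° = 15.698″.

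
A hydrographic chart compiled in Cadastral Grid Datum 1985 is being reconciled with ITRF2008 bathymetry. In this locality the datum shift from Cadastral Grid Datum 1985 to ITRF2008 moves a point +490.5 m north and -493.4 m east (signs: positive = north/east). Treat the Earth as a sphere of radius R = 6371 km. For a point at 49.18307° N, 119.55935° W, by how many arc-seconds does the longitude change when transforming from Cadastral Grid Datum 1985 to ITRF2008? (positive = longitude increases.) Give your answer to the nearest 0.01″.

At latitude 49.18307°, cos φ = 0.653644.
One radian of longitude at latitude φ spans R cos φ, so Δλ = ΔE / (R cos φ) = -493.4 / (6371000 × 0.653644) = -1.1848e-04 rad = -24.439″.

Δλ = -24.44″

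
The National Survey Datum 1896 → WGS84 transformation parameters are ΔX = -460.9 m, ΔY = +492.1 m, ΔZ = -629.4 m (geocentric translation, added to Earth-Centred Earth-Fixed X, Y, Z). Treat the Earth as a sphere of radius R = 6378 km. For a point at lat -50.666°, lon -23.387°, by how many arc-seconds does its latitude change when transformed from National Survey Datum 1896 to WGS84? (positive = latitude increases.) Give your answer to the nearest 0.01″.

Δφ = -28.37″

sin φ = -0.773464, cos φ = 0.633840, sin λ = -0.396940, cos λ = 0.917845.
North component: ΔN = −sin φ cos λ·ΔX − sin φ sin λ·ΔY + cos φ·ΔZ = −(-0.773464)(0.917845)(-460.9) − (-0.773464)(-0.396940)(492.1) + (0.633840)(-629.4) = -877.22 m.
1° of latitude spans πR/180 = 111317 m, so Δφ = -877.22 / 111317 × 3600 = -28.369″.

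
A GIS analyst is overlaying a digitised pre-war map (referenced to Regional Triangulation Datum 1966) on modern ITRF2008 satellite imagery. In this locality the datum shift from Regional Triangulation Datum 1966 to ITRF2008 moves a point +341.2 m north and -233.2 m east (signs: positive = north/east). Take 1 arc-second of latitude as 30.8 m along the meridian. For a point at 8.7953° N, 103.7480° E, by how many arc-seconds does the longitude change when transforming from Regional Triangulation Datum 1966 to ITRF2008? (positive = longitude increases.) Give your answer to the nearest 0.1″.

At latitude 8.7953°, cos φ = 0.988241.
1″ of longitude at this latitude = 30.80 × cos φ = 30.4378 m, so Δλ = -233.2 / 30.4378 = -7.662″.

Δλ = -7.7″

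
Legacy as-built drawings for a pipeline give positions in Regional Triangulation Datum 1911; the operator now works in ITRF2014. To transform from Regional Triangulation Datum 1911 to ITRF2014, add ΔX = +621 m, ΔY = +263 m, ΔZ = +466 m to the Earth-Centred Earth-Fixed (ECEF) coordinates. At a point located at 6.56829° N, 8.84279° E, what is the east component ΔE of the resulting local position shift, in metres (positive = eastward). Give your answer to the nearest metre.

ΔE = 164 m

The local east axis at (φ, λ) is (−sin λ, cos λ, 0), so ΔE = −sin(8.84279°)·621 + cos(8.84279°)·263 = 164.41 m.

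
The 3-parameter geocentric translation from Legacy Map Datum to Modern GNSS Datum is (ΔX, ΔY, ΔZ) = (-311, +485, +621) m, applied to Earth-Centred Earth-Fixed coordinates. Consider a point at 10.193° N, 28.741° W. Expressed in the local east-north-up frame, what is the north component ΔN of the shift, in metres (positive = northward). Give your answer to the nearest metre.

ΔN = 701 m

At φ = 10.193°, λ = -28.741°: sin φ = 0.176964, cos φ = 0.984217, sin λ = -0.480851, cos λ = 0.876802.
ΔN = −sin φ cos λ·ΔX − sin φ sin λ·ΔY + cos φ·ΔZ = −(0.176964)(0.876802)(-311) − (0.176964)(-0.480851)(485) + (0.984217)(621) = 700.72 m.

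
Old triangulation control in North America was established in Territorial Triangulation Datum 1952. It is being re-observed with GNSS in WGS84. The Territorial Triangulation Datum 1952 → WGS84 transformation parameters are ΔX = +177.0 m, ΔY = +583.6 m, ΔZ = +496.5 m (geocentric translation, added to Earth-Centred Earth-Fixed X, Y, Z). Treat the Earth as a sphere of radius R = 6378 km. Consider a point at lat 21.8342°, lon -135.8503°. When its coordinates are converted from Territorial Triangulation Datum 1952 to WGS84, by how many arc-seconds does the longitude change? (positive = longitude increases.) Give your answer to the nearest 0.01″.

sin φ = 0.371922, cos φ = 0.928264, sin λ = -0.696535, cos λ = -0.717522.
East component: ΔE = −sin λ·ΔX + cos λ·ΔY = −(-0.696535)(177.0) + (-0.717522)(583.6) = -295.46 m.
1° of latitude spans πR/180 = 111317 m; at latitude φ, 1° of longitude spans that × cos φ = 103331.7 m, so Δλ = -295.46 / 103331.7 × 3600 = -10.294″.

Δλ = -10.29″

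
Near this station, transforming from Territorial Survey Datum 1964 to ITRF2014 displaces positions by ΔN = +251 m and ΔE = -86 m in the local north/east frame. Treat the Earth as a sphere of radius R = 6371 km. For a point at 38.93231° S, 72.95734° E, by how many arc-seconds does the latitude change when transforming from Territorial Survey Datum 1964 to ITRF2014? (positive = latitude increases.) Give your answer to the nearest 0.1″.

Δφ = 8.1″

On a sphere of radius R, 1 rad of latitude = R, so Δφ = ΔN / R = 251.0 / 6371000 = 3.9397e-05 rad = 8.126″.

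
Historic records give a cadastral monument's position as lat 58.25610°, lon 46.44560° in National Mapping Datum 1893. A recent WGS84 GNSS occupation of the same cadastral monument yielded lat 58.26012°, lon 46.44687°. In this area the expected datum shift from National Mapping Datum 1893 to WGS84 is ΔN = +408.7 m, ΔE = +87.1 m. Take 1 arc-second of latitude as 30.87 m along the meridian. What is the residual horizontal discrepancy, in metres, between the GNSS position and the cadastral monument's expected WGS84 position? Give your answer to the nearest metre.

Observed coordinate differences: Δφ = +0.00402°, Δλ = +0.00127°.
Converting to metres (1° lat = 111132 m, cos φ = 0.526123): observed ΔN = 446.8 m, observed ΔE = 74.3 m.
Subtracting the expected shift leaves a residual of 446.8 − (408.7) = 38.1 m north and 74.3 − (87.1) = -12.8 m east.
Residual distance = √(38.1² + (-12.8)²) = 40.2 m.

40 m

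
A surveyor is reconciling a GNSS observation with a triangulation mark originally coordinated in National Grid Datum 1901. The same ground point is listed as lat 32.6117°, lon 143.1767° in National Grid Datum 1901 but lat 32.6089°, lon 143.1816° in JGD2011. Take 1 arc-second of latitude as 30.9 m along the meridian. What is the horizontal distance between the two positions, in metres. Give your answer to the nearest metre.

Δφ = 32.6089° − 32.6117° = -0.0028°; Δλ = 143.1816° − 143.1767° = +0.0049°.
1° of latitude = 3600 × 30.90 = 111240 m.
ΔN = Δφ × 111240 = -311.5 m; ΔE = Δλ × 111240 × cos(32.6117°) = +0.0049 × 111240 × 0.842342 = 459.1 m.
Distance = √(ΔE² + ΔN²) = √(459.1² + (-311.5)²) = 554.8 m.

555 m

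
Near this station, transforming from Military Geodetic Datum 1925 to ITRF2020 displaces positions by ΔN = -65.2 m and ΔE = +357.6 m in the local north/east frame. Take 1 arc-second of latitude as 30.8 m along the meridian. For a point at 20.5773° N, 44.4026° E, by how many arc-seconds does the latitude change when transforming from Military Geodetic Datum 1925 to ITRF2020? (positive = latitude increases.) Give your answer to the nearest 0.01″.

Δφ = -2.12″

1″ of latitude = 30.80 m, so Δφ = -65.2 / 30.80 = -2.117″.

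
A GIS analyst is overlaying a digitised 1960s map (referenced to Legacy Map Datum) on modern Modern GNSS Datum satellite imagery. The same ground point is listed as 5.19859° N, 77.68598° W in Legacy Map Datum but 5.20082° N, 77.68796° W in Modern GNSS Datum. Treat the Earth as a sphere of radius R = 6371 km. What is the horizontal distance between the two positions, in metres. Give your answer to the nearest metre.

Δφ = 5.20082° − 5.19859° = +0.00223°; Δλ = -77.68796° − -77.68598° = -0.00198°.
1° along a meridian = πR/180 = 111195 m.
ΔN = Δφ × 111195 = 248.0 m; ΔE = Δλ × 111195 × cos(5.19859°) = -0.00198 × 111195 × 0.995887 = -219.3 m.
Distance = √(ΔE² + ΔN²) = √((-219.3)² + 248.0²) = 331.0 m.

331 m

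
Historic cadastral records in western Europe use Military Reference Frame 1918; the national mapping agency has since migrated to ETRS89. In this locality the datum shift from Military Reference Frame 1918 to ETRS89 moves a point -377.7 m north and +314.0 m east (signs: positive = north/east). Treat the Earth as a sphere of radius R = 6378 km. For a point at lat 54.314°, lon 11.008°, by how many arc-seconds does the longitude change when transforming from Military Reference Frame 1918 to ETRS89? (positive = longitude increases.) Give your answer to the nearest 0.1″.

At latitude 54.314°, cos φ = 0.583343.
One radian of longitude at latitude φ spans R cos φ, so Δλ = ΔE / (R cos φ) = 314.0 / (6378000 × 0.583343) = 8.4396e-05 rad = 17.408″.

Δλ = 17.4″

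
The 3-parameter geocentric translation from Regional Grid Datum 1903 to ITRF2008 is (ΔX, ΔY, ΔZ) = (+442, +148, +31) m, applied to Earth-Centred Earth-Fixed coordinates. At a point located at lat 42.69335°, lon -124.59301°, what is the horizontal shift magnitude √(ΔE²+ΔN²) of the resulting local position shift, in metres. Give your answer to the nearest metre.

At φ = 42.69335°, λ = -124.59301°: sin φ = 0.678074, cos φ = 0.734993, sin λ = -0.823206, cos λ = -0.567743.
ΔE = −sin λ·ΔX + cos λ·ΔY = −(-0.823206)·(442) + (-0.567743)·(148) = 279.83 m.
ΔN = −sin φ cos λ·ΔX − sin φ sin λ·ΔY + cos φ·ΔZ = −(0.678074)(-0.567743)(442) − (0.678074)(-0.823206)(148) + (0.734993)(31) = 275.56 m.
Horizontal magnitude = √(ΔE² + ΔN²) = √(279.83² + 275.56²) = 392.73 m.

393 m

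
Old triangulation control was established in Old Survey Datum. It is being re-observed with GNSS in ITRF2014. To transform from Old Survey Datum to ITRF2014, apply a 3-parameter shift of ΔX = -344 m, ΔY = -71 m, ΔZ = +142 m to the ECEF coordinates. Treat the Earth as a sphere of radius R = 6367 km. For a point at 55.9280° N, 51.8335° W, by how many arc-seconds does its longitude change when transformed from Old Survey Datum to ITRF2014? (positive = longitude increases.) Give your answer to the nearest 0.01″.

sin φ = 0.828334, cos φ = 0.560234, sin λ = -0.786218, cos λ = 0.617949.
East component: ΔE = −sin λ·ΔX + cos λ·ΔY = −(-0.786218)(-344) + (0.617949)(-71) = -314.33 m.
1° of latitude spans πR/180 = 111125 m; at latitude φ, 1° of longitude spans that × cos φ = 62256.1 m, so Δλ = -314.33 / 62256.1 × 3600 = -18.177″.

Δλ = -18.18″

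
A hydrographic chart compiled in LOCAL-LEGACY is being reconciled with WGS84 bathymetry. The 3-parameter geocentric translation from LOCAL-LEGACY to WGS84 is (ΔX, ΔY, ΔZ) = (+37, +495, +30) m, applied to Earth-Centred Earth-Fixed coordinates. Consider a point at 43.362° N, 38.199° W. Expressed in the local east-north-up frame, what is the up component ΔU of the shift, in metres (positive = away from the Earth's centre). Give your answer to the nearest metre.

At φ = 43.362°, λ = -38.199°: sin φ = 0.686605, cos φ = 0.727030, sin λ = -0.618395, cos λ = 0.785868.
ΔU = cos φ cos λ·ΔX + cos φ sin λ·ΔY + sin φ·ΔZ = (0.727030)(0.785868)(37) + (0.727030)(-0.618395)(495) + (0.686605)(30) = -180.81 m.

ΔU = -181 m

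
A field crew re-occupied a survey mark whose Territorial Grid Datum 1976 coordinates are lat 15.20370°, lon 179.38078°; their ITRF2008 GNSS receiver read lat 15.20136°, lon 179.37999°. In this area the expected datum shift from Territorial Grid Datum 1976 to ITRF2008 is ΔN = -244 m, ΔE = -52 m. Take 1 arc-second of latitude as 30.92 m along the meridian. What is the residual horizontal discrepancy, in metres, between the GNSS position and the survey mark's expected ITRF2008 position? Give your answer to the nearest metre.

Observed coordinate differences: Δφ = -0.00234°, Δλ = -0.00079°.
Converting to metres (1° lat = 111312 m, cos φ = 0.965000): observed ΔN = -260.5 m, observed ΔE = -84.9 m.
Subtracting the expected shift leaves a residual of -260.5 − (-244) = -16.5 m north and -84.9 − (-52) = -32.9 m east.
Residual distance = √((-16.5)² + (-32.9)²) = 36.8 m.

37 m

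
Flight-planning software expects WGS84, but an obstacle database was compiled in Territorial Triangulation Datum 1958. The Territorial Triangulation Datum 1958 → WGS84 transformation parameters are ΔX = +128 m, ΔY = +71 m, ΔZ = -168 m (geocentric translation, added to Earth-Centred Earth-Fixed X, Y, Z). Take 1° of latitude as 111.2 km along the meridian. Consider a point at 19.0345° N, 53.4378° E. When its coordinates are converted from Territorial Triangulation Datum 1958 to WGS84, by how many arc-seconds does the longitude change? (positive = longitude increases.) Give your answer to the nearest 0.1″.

Δλ = -2.1″

sin φ = 0.326137, cos φ = 0.945322, sin λ = 0.803211, cos λ = 0.595695.
East component: ΔE = −sin λ·ΔX + cos λ·ΔY = −(0.803211)(128) + (0.595695)(71) = -60.52 m.
1° of latitude spans 111200 m; at latitude φ, 1° of longitude spans that × cos φ = 105119.8 m, so Δλ = -60.52 / 105119.8 × 3600 = -2.072″.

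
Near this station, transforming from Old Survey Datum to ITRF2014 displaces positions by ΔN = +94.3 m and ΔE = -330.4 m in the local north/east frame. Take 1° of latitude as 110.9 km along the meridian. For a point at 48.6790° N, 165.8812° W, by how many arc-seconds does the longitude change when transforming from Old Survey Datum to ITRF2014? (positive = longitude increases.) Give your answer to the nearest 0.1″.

Δλ = -16.2″

At latitude 48.6790°, cos φ = 0.660277.
1° of longitude at this latitude = 110.9 × cos φ = 73.22 km, so Δλ = -330.4 / 73224.7 = -0.0045121° = -16.244″.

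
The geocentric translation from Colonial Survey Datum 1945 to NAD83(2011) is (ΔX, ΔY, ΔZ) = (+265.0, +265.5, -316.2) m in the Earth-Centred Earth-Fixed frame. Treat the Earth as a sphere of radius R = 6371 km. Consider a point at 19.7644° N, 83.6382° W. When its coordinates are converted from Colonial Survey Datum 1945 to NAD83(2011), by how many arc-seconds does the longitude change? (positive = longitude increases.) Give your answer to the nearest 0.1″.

sin φ = 0.338153, cos φ = 0.941091, sin λ = -0.993842, cos λ = 0.110806.
East component: ΔE = −sin λ·ΔX + cos λ·ΔY = −(-0.993842)(265.0) + (0.110806)(265.5) = 292.79 m.
1° of latitude spans πR/180 = 111195 m; at latitude φ, 1° of longitude spans that × cos φ = 104644.6 m, so Δλ = 292.79 / 104644.6 × 3600 = 10.073″.

Δλ = 10.1″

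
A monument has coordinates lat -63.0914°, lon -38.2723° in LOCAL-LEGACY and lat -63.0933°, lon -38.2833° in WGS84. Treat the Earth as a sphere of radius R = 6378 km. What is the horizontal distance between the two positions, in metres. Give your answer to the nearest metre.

Δφ = -63.0933° − -63.0914° = -0.0019°; Δλ = -38.2833° − -38.2723° = -0.0110°.
1° along a meridian = πR/180 = 111317 m.
ΔN = Δφ × 111317 = -211.5 m; ΔE = Δλ × 111317 × cos(-63.0914°) = -0.0110 × 111317 × 0.452569 = -554.2 m.
Distance = √(ΔE² + ΔN²) = √((-554.2)² + (-211.5)²) = 593.2 m.

593 m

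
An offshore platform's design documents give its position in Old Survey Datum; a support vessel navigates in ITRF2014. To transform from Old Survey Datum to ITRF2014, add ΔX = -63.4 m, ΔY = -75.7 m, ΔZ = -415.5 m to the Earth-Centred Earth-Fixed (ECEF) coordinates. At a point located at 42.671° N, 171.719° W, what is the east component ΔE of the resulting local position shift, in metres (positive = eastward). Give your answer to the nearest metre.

At φ = 42.671°, λ = -171.719°: sin φ = 0.677788, cos φ = 0.735258, sin λ = -0.144028, cos λ = -0.989574.
ΔE = −sin λ·ΔX + cos λ·ΔY = −(-0.144028)·(-63.4) + (-0.989574)·(-75.7) = 65.78 m.

ΔE = 66 m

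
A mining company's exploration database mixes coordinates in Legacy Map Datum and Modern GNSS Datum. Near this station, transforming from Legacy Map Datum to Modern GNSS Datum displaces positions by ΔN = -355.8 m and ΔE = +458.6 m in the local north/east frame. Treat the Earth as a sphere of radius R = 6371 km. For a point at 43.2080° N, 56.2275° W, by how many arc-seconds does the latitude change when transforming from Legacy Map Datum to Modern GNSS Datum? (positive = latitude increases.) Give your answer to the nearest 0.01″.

On a sphere of radius R, 1 rad of latitude = R, so Δφ = ΔN / R = -355.8 / 6371000 = -5.5847e-05 rad = -11.519″.

Δφ = -11.52″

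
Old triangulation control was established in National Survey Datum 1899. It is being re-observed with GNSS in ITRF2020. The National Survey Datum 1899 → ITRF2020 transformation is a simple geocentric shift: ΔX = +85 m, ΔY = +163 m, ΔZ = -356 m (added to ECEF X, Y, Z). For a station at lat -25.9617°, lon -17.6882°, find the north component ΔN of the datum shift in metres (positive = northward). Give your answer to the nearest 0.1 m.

At φ = -25.9617°, λ = -17.6882°: sin φ = -0.437770, cos φ = 0.899087, sin λ = -0.303837, cos λ = 0.952724.
ΔN = −sin φ cos λ·ΔX − sin φ sin λ·ΔY + cos φ·ΔZ = −(-0.437770)(0.952724)(85) − (-0.437770)(-0.303837)(163) + (0.899087)(-356) = -306.30 m.

ΔN = -306.3 m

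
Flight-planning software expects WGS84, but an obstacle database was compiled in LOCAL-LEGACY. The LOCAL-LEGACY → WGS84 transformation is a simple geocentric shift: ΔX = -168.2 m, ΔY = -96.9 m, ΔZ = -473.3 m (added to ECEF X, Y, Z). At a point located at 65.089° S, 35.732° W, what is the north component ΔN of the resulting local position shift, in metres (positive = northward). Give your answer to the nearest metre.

At φ = -65.089°, λ = -35.732°: sin φ = -0.906963, cos φ = 0.421210, sin λ = -0.583995, cos λ = 0.811757.
ΔN = −sin φ cos λ·ΔX − sin φ sin λ·ΔY + cos φ·ΔZ = −(-0.906963)(0.811757)(-168.2) − (-0.906963)(-0.583995)(-96.9) + (0.421210)(-473.3) = -271.87 m.

ΔN = -272 m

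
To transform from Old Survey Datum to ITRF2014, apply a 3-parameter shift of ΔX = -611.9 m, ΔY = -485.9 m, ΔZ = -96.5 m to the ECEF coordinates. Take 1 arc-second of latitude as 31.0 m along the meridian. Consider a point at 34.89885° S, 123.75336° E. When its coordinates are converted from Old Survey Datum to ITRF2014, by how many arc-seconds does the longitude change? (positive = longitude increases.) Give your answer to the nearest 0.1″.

Δλ = 30.6″

sin φ = -0.572129, cos φ = 0.820163, sin λ = 0.831437, cos λ = -0.555619.
East component: ΔE = −sin λ·ΔX + cos λ·ΔY = −(0.831437)(-611.9) + (-0.555619)(-485.9) = 778.73 m.
1° of latitude spans 3600 × 31.00 = 111600 m; at latitude φ, 1° of longitude spans that × cos φ = 91530.2 m, so Δλ = 778.73 / 91530.2 × 3600 = 30.629″.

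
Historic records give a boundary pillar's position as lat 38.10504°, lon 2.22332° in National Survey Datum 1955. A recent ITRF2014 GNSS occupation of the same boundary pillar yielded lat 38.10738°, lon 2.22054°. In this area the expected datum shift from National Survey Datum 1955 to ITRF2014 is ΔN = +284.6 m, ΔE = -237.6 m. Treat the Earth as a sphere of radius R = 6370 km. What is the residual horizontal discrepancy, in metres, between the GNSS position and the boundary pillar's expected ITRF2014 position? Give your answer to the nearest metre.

25 m

Observed coordinate differences: Δφ = +0.00234°, Δλ = -0.00278°.
Converting to metres (1° lat = 111177 m, cos φ = 0.786881): observed ΔN = 260.2 m, observed ΔE = -243.2 m.
Subtracting the expected shift leaves a residual of 260.2 − (284.6) = -24.4 m north and -243.2 − (-237.6) = -5.6 m east.
Residual distance = √((-24.4)² + (-5.6)²) = 25.1 m.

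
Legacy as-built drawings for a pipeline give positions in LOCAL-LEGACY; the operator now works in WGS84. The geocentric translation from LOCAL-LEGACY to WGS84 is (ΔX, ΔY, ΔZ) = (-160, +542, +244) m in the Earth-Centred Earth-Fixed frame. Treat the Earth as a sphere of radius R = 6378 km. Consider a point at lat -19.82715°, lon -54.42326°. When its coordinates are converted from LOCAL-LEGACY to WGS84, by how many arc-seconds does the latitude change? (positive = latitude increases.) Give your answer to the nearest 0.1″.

Δφ = 1.6″

sin φ = -0.339184, cos φ = 0.940720, sin λ = -0.813337, cos λ = 0.581793.
North component: ΔN = −sin φ cos λ·ΔX − sin φ sin λ·ΔY + cos φ·ΔZ = −(-0.339184)(0.581793)(-160) − (-0.339184)(-0.813337)(542) + (0.940720)(244) = 48.44 m.
1° of latitude spans πR/180 = 111317 m, so Δφ = 48.44 / 111317 × 3600 = 1.567″.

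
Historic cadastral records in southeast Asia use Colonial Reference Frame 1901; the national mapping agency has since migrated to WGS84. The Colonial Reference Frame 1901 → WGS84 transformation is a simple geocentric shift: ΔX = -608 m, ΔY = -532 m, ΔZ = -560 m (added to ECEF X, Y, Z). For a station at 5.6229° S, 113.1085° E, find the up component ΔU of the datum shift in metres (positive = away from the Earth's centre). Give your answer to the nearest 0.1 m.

At φ = -5.6229°, λ = 113.1085°: sin φ = -0.097981, cos φ = 0.995188, sin λ = 0.919763, cos λ = -0.392474.
ΔU = cos φ cos λ·ΔX + cos φ sin λ·ΔY + sin φ·ΔZ = (0.995188)(-0.392474)(-608) + (0.995188)(0.919763)(-532) + (-0.097981)(-560) = -194.61 m.

ΔU = -194.6 m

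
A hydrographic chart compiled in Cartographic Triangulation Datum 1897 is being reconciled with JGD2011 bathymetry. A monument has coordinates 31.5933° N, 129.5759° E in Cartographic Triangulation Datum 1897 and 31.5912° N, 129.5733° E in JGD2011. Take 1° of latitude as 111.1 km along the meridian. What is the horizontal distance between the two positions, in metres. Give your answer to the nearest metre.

Δφ = 31.5912° − 31.5933° = -0.0021°; Δλ = 129.5733° − 129.5759° = -0.0026°.
ΔN = Δφ × 111100 = -233.3 m; ΔE = Δλ × 111100 × cos(31.5933°) = -0.0026 × 111100 × 0.851788 = -246.0 m.
Distance = √(ΔE² + ΔN²) = √((-246.0)² + (-233.3)²) = 339.1 m.

339 m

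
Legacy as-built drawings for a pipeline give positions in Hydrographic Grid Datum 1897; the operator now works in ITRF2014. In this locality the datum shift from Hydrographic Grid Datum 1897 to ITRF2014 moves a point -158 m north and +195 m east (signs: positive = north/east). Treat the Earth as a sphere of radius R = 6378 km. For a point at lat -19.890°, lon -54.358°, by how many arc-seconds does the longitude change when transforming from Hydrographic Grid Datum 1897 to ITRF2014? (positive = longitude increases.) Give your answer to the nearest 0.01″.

At latitude -19.890°, cos φ = 0.940348.
One radian of longitude at latitude φ spans R cos φ, so Δλ = ΔE / (R cos φ) = 195.0 / (6378000 × 0.940348) = 3.2513e-05 rad = 6.706″.

Δλ = 6.71″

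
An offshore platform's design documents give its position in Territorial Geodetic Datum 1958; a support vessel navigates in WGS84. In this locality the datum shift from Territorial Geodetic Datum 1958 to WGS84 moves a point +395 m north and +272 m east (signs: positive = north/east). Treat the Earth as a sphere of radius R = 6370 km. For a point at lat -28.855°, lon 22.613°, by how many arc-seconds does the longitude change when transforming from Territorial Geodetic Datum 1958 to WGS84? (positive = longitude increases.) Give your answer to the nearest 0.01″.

Δλ = 10.06″

At latitude -28.855°, cos φ = 0.875844.
One radian of longitude at latitude φ spans R cos φ, so Δλ = ΔE / (R cos φ) = 272.0 / (6370000 × 0.875844) = 4.8753e-05 rad = 10.056″.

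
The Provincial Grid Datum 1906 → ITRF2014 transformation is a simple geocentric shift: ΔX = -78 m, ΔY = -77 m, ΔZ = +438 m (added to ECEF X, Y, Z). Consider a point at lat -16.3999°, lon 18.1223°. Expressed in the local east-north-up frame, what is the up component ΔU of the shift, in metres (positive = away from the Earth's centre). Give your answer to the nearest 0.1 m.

At φ = -16.3999°, λ = 18.1223°: sin φ = -0.282340, cos φ = 0.959314, sin λ = 0.311046, cos λ = 0.950395.
ΔU = cos φ cos λ·ΔX + cos φ sin λ·ΔY + sin φ·ΔZ = (0.959314)(0.950395)(-78) + (0.959314)(0.311046)(-77) + (-0.282340)(438) = -217.76 m.

ΔU = -217.8 m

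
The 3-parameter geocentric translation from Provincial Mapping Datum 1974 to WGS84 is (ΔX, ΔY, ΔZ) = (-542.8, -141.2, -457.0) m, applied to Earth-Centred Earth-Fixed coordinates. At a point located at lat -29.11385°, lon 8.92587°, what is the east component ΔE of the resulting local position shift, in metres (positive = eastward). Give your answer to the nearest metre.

ΔE = -55 m

The local east axis at (φ, λ) is (−sin λ, cos λ, 0), so ΔE = −sin(8.92587°)·(-542.8) + cos(8.92587°)·(-141.2) = -55.27 m.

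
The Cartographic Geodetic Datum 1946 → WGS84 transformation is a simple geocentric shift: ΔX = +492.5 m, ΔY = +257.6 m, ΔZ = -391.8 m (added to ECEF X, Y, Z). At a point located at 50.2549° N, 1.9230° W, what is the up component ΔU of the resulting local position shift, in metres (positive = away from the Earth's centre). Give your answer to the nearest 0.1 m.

ΔU = 7.9 m

The local up (radial) axis is (cos φ cos λ, cos φ sin λ, sin φ), giving ΔU = 314.714 − 5.527 − 301.254 = 7.93 m.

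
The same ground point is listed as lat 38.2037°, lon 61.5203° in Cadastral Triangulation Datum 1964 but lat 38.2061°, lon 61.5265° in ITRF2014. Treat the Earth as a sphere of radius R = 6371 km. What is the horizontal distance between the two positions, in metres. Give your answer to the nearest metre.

604 m

Δφ = 38.2061° − 38.2037° = +0.0024°; Δλ = 61.5265° − 61.5203° = +0.0062°.
1° along a meridian = πR/180 = 111195 m.
ΔN = Δφ × 111195 = 266.9 m; ΔE = Δλ × 111195 × cos(38.2037°) = +0.0062 × 111195 × 0.785817 = 541.7 m.
Distance = √(ΔE² + ΔN²) = √(541.7² + 266.9²) = 603.9 m.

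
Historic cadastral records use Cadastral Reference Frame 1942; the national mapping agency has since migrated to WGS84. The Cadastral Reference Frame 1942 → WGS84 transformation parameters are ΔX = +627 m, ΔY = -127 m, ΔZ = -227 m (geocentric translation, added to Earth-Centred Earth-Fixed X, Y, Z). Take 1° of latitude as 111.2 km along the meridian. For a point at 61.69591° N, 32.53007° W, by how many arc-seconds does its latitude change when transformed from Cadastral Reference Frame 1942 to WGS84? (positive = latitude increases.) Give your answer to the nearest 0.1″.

Δφ = -20.5″

sin φ = 0.880444, cos φ = 0.474151, sin λ = -0.537742, cos λ = 0.843109.
North component: ΔN = −sin φ cos λ·ΔX − sin φ sin λ·ΔY + cos φ·ΔZ = −(0.880444)(0.843109)(627) − (0.880444)(-0.537742)(-127) + (0.474151)(-227) = -633.19 m.
1° of latitude spans 111200 m, so Δφ = -633.19 / 111200 × 3600 = -20.499″.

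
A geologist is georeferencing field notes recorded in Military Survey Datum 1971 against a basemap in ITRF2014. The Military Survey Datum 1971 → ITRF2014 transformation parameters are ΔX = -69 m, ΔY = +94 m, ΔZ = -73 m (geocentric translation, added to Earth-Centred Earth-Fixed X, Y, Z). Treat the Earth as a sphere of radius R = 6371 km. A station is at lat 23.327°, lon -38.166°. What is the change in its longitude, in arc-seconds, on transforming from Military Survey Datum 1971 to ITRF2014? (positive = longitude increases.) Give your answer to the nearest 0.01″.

Δλ = 1.10″

sin φ = 0.395978, cos φ = 0.918260, sin λ = -0.617942, cos λ = 0.786224.
East component: ΔE = −sin λ·ΔX + cos λ·ΔY = −(-0.617942)(-69) + (0.786224)(94) = 31.27 m.
1° of latitude spans πR/180 = 111195 m; at latitude φ, 1° of longitude spans that × cos φ = 102105.8 m, so Δλ = 31.27 / 102105.8 × 3600 = 1.102″.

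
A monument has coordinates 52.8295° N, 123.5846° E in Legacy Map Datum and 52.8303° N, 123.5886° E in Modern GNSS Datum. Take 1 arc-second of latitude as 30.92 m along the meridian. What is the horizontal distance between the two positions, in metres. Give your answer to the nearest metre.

283 m

Δφ = 52.8303° − 52.8295° = +0.0008°; Δλ = 123.5886° − 123.5846° = +0.0040°.
1° of latitude = 3600 × 30.92 = 111312 m.
ΔN = Δφ × 111312 = 89.0 m; ΔE = Δλ × 111312 × cos(52.8295°) = +0.0040 × 111312 × 0.604189 = 269.0 m.
Distance = √(ΔE² + ΔN²) = √(269.0² + 89.0²) = 283.4 m.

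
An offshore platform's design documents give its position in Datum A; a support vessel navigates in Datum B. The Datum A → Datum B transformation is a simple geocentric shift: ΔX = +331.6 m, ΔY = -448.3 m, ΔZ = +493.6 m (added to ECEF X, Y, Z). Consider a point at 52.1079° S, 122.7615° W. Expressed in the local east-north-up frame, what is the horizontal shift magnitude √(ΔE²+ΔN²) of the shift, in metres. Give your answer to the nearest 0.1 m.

694.7 m

At φ = -52.1079°, λ = -122.7615°: sin φ = -0.789169, cos φ = 0.614176, sin λ = -0.840930, cos λ = -0.541143.
ΔE = −sin λ·ΔX + cos λ·ΔY = −(-0.840930)·(331.6) + (-0.541143)·(-448.3) = 521.45 m.
ΔN = −sin φ cos λ·ΔX − sin φ sin λ·ΔY + cos φ·ΔZ = −(-0.789169)(-0.541143)(331.6) − (-0.789169)(-0.840930)(-448.3) + (0.614176)(493.6) = 459.05 m.
Horizontal magnitude = √(ΔE² + ΔN²) = √(521.45² + 459.05²) = 694.72 m.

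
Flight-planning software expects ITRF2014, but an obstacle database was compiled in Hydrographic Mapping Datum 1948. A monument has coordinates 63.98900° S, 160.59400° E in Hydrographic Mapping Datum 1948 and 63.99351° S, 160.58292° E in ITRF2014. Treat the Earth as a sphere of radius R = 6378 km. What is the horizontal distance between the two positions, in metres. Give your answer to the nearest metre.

Δφ = -63.99351° − -63.98900° = -0.00451°; Δλ = 160.58292° − 160.59400° = -0.01108°.
1° along a meridian = πR/180 = 111317 m.
ΔN = Δφ × 111317 = -502.0 m; ΔE = Δλ × 111317 × cos(-63.98900°) = -0.01108 × 111317 × 0.438544 = -540.9 m.
Distance = √(ΔE² + ΔN²) = √((-540.9)² + (-502.0)²) = 738.0 m.

738 m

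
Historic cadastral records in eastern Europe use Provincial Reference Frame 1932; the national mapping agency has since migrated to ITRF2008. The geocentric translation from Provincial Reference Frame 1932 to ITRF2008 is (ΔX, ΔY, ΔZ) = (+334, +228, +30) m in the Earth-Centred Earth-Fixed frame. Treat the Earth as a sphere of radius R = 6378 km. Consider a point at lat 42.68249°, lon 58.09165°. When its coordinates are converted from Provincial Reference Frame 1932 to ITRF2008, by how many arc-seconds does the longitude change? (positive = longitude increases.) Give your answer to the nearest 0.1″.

Δλ = -7.2″

sin φ = 0.677935, cos φ = 0.735122, sin λ = 0.848895, cos λ = 0.528562.
East component: ΔE = −sin λ·ΔX + cos λ·ΔY = −(0.848895)(334) + (0.528562)(228) = -163.02 m.
1° of latitude spans πR/180 = 111317 m; at latitude φ, 1° of longitude spans that × cos φ = 81831.6 m, so Δλ = -163.02 / 81831.6 × 3600 = -7.172″.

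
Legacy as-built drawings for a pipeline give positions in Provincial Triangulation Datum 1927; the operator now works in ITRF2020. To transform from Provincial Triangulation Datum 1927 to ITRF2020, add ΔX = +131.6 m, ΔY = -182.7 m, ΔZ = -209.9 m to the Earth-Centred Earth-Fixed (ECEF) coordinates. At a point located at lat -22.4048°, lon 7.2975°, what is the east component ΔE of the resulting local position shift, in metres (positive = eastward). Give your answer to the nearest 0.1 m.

ΔE = -197.9 m

At φ = -22.4048°, λ = 7.2975°: sin φ = -0.381148, cos φ = 0.924514, sin λ = 0.127021, cos λ = 0.991900.
ΔE = −sin λ·ΔX + cos λ·ΔY = −(0.127021)·(131.6) + (0.991900)·(-182.7) = -197.94 m.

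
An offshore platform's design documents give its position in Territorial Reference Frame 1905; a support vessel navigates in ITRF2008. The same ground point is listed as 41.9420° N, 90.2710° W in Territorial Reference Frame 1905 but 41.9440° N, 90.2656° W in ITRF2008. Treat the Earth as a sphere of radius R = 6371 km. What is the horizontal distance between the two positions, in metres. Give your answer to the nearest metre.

499 m

Δφ = 41.9440° − 41.9420° = +0.0020°; Δλ = -90.2656° − -90.2710° = +0.0054°.
1° along a meridian = πR/180 = 111195 m.
ΔN = Δφ × 111195 = 222.4 m; ΔE = Δλ × 111195 × cos(41.9420°) = +0.0054 × 111195 × 0.743822 = 446.6 m.
Distance = √(ΔE² + ΔN²) = √(446.6² + 222.4²) = 498.9 m.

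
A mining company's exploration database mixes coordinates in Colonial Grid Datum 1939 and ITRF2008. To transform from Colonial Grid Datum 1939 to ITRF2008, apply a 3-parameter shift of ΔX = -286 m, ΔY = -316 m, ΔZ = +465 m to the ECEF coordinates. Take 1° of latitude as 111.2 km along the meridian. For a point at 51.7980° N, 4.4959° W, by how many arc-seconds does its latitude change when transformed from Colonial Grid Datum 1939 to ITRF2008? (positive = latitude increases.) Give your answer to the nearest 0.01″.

sin φ = 0.785835, cos φ = 0.618436, sin λ = -0.078388, cos λ = 0.996923.
North component: ΔN = −sin φ cos λ·ΔX − sin φ sin λ·ΔY + cos φ·ΔZ = −(0.785835)(0.996923)(-286) − (0.785835)(-0.078388)(-316) + (0.618436)(465) = 492.16 m.
1° of latitude spans 111200 m, so Δφ = 492.16 / 111200 × 3600 = 15.933″.

Δφ = 15.93″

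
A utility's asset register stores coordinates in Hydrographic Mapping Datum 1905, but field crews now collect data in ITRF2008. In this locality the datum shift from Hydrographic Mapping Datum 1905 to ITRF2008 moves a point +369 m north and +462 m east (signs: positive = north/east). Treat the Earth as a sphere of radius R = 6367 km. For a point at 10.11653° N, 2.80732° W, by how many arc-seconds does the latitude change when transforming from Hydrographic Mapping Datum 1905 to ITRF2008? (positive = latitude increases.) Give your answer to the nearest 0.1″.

On a sphere of radius R, 1 rad of latitude = R, so Δφ = ΔN / R = 369.0 / 6367000 = 5.7955e-05 rad = 11.954″.

Δφ = 12.0″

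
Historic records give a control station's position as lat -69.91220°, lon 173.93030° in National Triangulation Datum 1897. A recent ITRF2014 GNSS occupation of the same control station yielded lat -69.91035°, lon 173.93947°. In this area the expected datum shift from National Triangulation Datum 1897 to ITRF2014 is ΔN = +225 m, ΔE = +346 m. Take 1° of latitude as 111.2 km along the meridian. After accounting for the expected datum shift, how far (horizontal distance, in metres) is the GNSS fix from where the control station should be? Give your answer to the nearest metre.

20 m

Observed coordinate differences: Δφ = +0.00185°, Δλ = +0.00917°.
Converting to metres (1° lat = 111200 m, cos φ = 0.343460): observed ΔN = 205.7 m, observed ΔE = 350.2 m.
Subtracting the expected shift leaves a residual of 205.7 − (225) = -19.3 m north and 350.2 − (346) = 4.2 m east.
Residual distance = √((-19.3)² + 4.2²) = 19.7 m.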